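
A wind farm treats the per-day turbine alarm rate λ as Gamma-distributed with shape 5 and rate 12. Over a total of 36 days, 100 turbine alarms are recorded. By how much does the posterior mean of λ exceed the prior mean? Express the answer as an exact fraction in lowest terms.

Total count 100 over total exposure 36 days.
The Gamma prior is conjugate for the Poisson rate, so λ | data ~ Gamma(5+100, 12+36) = Gamma(105, 48).
Posterior mean = 105/48 = 35/16; prior mean = 5/12 = 5/12. Difference = 35/16 − 5/12 = 85/48.

85/48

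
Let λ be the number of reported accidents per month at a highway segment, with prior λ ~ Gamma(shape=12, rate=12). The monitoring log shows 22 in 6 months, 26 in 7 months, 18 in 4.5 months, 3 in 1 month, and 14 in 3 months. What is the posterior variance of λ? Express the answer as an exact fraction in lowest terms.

380/4489

Total count: 22 + 26 + 18 + 3 + 14 = 83.
Total exposure: 6 + 7 + 4.5 + 1 + 3 = 21.5 months.
Conjugate update: add total count to the shape and total exposure to the rate, giving Gamma(95, 67/2).
Posterior variance = α'/β'² = 95/(4489/4) = 380/4489.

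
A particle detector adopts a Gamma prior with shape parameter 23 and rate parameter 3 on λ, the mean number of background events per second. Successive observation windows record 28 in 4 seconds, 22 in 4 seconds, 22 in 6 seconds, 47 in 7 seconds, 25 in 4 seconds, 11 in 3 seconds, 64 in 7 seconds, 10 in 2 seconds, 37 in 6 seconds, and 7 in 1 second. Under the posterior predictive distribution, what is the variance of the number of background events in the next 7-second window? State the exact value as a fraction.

111888/2209

Total count: 28 + 22 + 22 + 47 + 25 + 11 + 64 + 10 + 37 + 7 = 273.
Total exposure: 4 + 4 + 6 + 7 + 4 + 3 + 7 + 2 + 6 + 1 = 44 seconds.
By Gamma–Poisson conjugacy, the posterior is Gamma(α + Σx, β + Σt) = Gamma(23 + 273, 3 + 44) = Gamma(296, 47).
The posterior predictive for a window of length T is Negative Binomial with variance T·α'·(β'+T)/β'² = 7·296·54/2209 = 111888/2209.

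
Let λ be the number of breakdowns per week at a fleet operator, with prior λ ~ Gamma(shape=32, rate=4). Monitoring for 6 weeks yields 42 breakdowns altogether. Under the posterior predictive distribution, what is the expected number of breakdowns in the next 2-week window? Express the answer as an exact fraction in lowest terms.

74/5

Total count 42 over total exposure 6 weeks.
Gamma(α, β) with Poisson data over total exposure Σt gives posterior Gamma(α+Σx, β+Σt) = Gamma(74, 10).
Predictive mean over a 2-week window = T·E[λ|data] = 2·74/10 = 74/5.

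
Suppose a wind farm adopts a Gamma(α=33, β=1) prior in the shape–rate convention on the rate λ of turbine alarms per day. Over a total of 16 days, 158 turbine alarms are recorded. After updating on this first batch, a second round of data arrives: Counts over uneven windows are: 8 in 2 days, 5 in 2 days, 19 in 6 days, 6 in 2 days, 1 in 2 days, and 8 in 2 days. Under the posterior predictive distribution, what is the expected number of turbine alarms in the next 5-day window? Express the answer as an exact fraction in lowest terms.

1190/33

Total count 158 over total exposure 16 days.
After the first batch: Gamma(33 + 158, 1 + 16) = Gamma(191, 17).
Total count: 8 + 5 + 19 + 6 + 1 + 8 = 47.
Total exposure: 2 + 2 + 6 + 2 + 2 + 2 = 16 days.
After the second batch: Gamma(191 + 47, 17 + 16) = Gamma(238, 33).
Predictive mean over a 5-day window = T·E[λ|data] = 5·238/33 = 1190/33.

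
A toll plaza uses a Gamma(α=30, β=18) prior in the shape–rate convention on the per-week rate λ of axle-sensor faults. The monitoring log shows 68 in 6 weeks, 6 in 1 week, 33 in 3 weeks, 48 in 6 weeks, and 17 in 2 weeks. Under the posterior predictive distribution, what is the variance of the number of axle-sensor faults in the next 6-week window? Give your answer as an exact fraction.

707/18

Total count: 68 + 6 + 33 + 48 + 17 = 172.
Total exposure: 6 + 1 + 3 + 6 + 2 = 18 weeks.
By Gamma–Poisson conjugacy, the posterior is Gamma(α + Σx, β + Σt) = Gamma(30 + 172, 18 + 18) = Gamma(202, 36).
The posterior predictive for a window of length T is Negative Binomial with variance T·α'·(β'+T)/β'² = 6·202·42/1296 = 707/18.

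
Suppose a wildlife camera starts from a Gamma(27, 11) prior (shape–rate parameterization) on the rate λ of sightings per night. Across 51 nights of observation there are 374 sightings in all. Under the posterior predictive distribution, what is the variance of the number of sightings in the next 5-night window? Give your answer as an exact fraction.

Total count 374 over total exposure 51 nights.
The Gamma prior is conjugate for the Poisson rate, so λ | data ~ Gamma(27+374, 11+51) = Gamma(401, 62).
The posterior predictive for a window of length T is Negative Binomial with variance T·α'·(β'+T)/β'² = 5·401·67/3844 = 134335/3844.

134335/3844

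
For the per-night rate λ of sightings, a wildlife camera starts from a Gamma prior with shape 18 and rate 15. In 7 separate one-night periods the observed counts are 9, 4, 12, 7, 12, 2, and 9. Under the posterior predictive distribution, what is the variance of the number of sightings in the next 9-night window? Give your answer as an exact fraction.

20367/484

Total count: 9 + 4 + 12 + 7 + 12 + 2 + 9 = 55.
Total exposure: 7 nights.
Conjugate update: add total count to the shape and total exposure to the rate, giving Gamma(73, 22).
The posterior predictive for a window of length T is Negative Binomial with variance T·α'·(β'+T)/β'² = 9·73·31/484 = 20367/484.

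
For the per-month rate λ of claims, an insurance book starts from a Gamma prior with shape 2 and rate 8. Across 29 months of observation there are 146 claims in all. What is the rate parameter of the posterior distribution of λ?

37

Total count 146 over total exposure 29 months.
By Gamma–Poisson conjugacy, the posterior is Gamma(α + Σx, β + Σt) = Gamma(2 + 146, 8 + 29) = Gamma(148, 37).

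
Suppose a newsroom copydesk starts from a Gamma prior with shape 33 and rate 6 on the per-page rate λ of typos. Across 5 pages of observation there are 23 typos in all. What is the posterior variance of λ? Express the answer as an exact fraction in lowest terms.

56/121

Total count 23 over total exposure 5 pages.
Gamma(α, β) with Poisson data over total exposure Σt gives posterior Gamma(α+Σx, β+Σt) = Gamma(56, 11).
Posterior variance = α'/β'² = 56/121.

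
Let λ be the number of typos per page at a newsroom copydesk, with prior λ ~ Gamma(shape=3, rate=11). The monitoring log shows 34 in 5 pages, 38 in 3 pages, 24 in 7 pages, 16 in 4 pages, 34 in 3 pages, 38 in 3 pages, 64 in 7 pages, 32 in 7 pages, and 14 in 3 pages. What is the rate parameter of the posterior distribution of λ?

53

Total count: 34 + 38 + 24 + 16 + 34 + 38 + 64 + 32 + 14 = 294.
Total exposure: 5 + 3 + 7 + 4 + 3 + 3 + 7 + 7 + 3 = 42 pages.
By Gamma–Poisson conjugacy, the posterior is Gamma(α + Σx, β + Σt) = Gamma(3 + 294, 11 + 42) = Gamma(297, 53).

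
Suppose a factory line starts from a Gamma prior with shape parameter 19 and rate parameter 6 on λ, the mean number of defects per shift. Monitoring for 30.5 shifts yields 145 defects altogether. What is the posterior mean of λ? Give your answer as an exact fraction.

Total count 145 over total exposure 30.5 shifts.
Conjugate update: add total count to the shape and total exposure to the rate, giving Gamma(164, 73/2).
Posterior mean = α'/β' = 164/(73/2) = 328/73.

328/73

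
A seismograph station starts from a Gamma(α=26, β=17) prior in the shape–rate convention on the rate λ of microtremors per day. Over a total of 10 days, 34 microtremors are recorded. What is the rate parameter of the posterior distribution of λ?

Total count 34 over total exposure 10 days.
The Gamma prior is conjugate for the Poisson rate, so λ | data ~ Gamma(26+34, 17+10) = Gamma(60, 27).

27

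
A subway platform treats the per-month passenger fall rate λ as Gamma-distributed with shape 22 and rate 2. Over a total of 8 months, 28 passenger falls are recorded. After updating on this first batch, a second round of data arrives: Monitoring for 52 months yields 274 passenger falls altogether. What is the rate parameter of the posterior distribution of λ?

62

Total count 28 over total exposure 8 months.
After the first batch: Gamma(22 + 28, 2 + 8) = Gamma(50, 10).
Total count 274 over total exposure 52 months.
After the second batch: Gamma(50 + 274, 10 + 52) = Gamma(324, 62).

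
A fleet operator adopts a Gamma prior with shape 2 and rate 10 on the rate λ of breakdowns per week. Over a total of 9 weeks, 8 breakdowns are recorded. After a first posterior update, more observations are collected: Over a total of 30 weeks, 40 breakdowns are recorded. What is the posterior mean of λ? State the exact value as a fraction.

50/49

Total count 8 over total exposure 9 weeks.
After the first batch: Gamma(2 + 8, 10 + 9) = Gamma(10, 19).
Total count 40 over total exposure 30 weeks.
After the second batch: Gamma(10 + 40, 19 + 30) = Gamma(50, 49).
Posterior mean = α'/β' = 50/49.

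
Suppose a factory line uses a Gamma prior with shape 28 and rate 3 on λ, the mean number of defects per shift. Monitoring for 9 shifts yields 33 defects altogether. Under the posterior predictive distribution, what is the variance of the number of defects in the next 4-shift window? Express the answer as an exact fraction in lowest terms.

244/9

Total count 33 over total exposure 9 shifts.
The Gamma prior is conjugate for the Poisson rate, so λ | data ~ Gamma(28+33, 3+9) = Gamma(61, 12).
The posterior predictive for a window of length T is Negative Binomial with variance T·α'·(β'+T)/β'² = 4·61·16/144 = 244/9.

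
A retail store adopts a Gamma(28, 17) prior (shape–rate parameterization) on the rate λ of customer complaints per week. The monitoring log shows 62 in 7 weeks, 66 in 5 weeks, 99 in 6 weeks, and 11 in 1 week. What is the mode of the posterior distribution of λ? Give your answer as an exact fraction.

Total count: 62 + 66 + 99 + 11 = 238.
Total exposure: 7 + 5 + 6 + 1 = 19 weeks.
By Gamma–Poisson conjugacy, the posterior is Gamma(α + Σx, β + Σt) = Gamma(28 + 238, 17 + 19) = Gamma(266, 36).
Posterior mode = (α'−1)/β' = 265/36.

265/36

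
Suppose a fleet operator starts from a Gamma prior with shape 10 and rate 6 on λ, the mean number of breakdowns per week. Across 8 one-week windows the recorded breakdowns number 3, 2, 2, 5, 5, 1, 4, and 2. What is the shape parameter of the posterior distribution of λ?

34

Total count: 3 + 2 + 2 + 5 + 5 + 1 + 4 + 2 = 24.
Total exposure: 8 weeks.
The Gamma prior is conjugate for the Poisson rate, so λ | data ~ Gamma(10+24, 6+8) = Gamma(34, 14).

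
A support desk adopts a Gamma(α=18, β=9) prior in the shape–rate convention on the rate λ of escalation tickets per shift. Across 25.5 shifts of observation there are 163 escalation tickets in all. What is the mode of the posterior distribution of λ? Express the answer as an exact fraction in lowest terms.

Total count 163 over total exposure 25.5 shifts.
The Gamma prior is conjugate for the Poisson rate, so λ | data ~ Gamma(18+163, 9+25.5) = Gamma(181, 69/2).
Posterior mode = (α'−1)/β' = 180/(69/2) = 120/23.

120/23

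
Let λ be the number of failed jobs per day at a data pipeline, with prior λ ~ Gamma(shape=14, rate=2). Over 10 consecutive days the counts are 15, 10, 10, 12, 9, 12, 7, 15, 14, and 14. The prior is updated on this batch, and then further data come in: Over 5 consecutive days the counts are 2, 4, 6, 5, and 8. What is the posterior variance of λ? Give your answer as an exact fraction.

157/289

Total count: 15 + 10 + 10 + 12 + 9 + 12 + 7 + 15 + 14 + 14 = 118.
Total exposure: 10 days.
After the first batch: Gamma(14 + 118, 2 + 10) = Gamma(132, 12).
Total count: 2 + 4 + 6 + 5 + 8 = 25.
Total exposure: 5 days.
After the second batch: Gamma(132 + 25, 12 + 5) = Gamma(157, 17).
Posterior variance = α'/β'² = 157/289.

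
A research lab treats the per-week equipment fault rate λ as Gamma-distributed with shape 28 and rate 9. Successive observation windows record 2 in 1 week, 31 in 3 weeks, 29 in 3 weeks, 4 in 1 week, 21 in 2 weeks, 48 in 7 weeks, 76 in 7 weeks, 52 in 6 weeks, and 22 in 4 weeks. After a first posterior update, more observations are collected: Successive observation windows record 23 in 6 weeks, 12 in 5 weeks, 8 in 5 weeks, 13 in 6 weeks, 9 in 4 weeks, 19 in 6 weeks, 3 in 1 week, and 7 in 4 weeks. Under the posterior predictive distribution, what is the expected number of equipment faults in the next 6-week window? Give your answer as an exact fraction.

1221/40

Total count: 2 + 31 + 29 + 4 + 21 + 48 + 76 + 52 + 22 = 285.
Total exposure: 1 + 3 + 3 + 1 + 2 + 7 + 7 + 6 + 4 = 34 weeks.
After the first batch: Gamma(28 + 285, 9 + 34) = Gamma(313, 43).
Total count: 23 + 12 + 8 + 13 + 9 + 19 + 3 + 7 = 94.
Total exposure: 6 + 5 + 5 + 6 + 4 + 6 + 1 + 4 = 37 weeks.
After the second batch: Gamma(313 + 94, 43 + 37) = Gamma(407, 80).
Predictive mean over a 6-week window = T·E[λ|data] = 6·407/80 = 1221/40.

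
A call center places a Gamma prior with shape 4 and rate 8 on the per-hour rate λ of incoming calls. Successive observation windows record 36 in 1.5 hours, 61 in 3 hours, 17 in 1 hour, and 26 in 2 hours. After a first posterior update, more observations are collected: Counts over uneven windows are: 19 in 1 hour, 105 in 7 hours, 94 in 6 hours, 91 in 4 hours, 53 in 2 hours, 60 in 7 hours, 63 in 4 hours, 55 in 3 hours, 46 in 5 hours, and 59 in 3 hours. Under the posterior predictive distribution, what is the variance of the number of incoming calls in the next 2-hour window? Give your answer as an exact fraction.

Total count: 36 + 61 + 17 + 26 = 140.
Total exposure: 1.5 + 3 + 1 + 2 = 7.5 hours.
After the first batch: Gamma(4 + 140, 8 + 7.5) = Gamma(144, 31/2).
Total count: 19 + 105 + 94 + 91 + 53 + 60 + 63 + 55 + 46 + 59 = 645.
Total exposure: 1 + 7 + 6 + 4 + 2 + 7 + 4 + 3 + 5 + 3 = 42 hours.
After the second batch: Gamma(144 + 645, 31/2 + 42) = Gamma(789, 115/2).
The posterior predictive for a window of length T is Negative Binomial with variance T·α'·(β'+T)/β'² = 2·789·(119/2)/(13225/4) = 375564/13225.

375564/13225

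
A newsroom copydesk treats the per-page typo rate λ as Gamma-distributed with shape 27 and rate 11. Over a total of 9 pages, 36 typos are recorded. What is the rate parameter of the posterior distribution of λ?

20

Total count 36 over total exposure 9 pages.
Gamma(α, β) with Poisson data over total exposure Σt gives posterior Gamma(α+Σx, β+Σt) = Gamma(63, 20).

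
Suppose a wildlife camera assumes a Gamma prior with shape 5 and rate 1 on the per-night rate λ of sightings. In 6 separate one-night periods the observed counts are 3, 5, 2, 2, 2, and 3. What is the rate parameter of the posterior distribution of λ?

Total count: 3 + 5 + 2 + 2 + 2 + 3 = 17.
Total exposure: 6 nights.
Conjugate update: add total count to the shape and total exposure to the rate, giving Gamma(22, 7).

7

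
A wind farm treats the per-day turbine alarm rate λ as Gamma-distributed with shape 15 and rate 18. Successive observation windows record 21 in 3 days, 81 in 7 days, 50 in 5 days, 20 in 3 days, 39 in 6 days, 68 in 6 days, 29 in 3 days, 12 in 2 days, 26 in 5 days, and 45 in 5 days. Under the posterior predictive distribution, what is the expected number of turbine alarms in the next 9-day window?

58

Total count: 21 + 81 + 50 + 20 + 39 + 68 + 29 + 12 + 26 + 45 = 391.
Total exposure: 3 + 7 + 5 + 3 + 6 + 6 + 3 + 2 + 5 + 5 = 45 days.
The Gamma prior is conjugate for the Poisson rate, so λ | data ~ Gamma(15+391, 18+45) = Gamma(406, 63).
Predictive mean over a 9-day window = T·E[λ|data] = 9·406/63 = 58.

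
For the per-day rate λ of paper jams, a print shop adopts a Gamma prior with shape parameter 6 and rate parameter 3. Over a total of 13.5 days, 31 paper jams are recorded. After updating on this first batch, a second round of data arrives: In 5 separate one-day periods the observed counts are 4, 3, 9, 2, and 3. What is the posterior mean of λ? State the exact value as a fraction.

116/43

Total count 31 over total exposure 13.5 days.
After the first batch: Gamma(6 + 31, 3 + 13.5) = Gamma(37, 33/2).
Total count: 4 + 3 + 9 + 2 + 3 = 21.
Total exposure: 5 days.
After the second batch: Gamma(37 + 21, 33/2 + 5) = Gamma(58, 43/2).
Posterior mean = α'/β' = 58/(43/2) = 116/43.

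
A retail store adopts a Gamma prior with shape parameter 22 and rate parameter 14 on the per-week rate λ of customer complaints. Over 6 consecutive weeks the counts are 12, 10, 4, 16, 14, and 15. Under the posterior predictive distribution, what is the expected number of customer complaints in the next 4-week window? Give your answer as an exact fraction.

Total count: 12 + 10 + 4 + 16 + 14 + 15 = 71.
Total exposure: 6 weeks.
The Gamma prior is conjugate for the Poisson rate, so λ | data ~ Gamma(22+71, 14+6) = Gamma(93, 20).
Predictive mean over a 4-week window = T·E[λ|data] = 4·93/20 = 93/5.

93/5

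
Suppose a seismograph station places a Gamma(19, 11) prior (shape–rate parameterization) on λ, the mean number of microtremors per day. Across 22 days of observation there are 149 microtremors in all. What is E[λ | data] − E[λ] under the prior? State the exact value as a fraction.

Total count 149 over total exposure 22 days.
Gamma(α, β) with Poisson data over total exposure Σt gives posterior Gamma(α+Σx, β+Σt) = Gamma(168, 33).
Posterior mean = 168/33 = 56/11; prior mean = 19/11 = 19/11. Difference = 56/11 − 19/11 = 37/11.

37/11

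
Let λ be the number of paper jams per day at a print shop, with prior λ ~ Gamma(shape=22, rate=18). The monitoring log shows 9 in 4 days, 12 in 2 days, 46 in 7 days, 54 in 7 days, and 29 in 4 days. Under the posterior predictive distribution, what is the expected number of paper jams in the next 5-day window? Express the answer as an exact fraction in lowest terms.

430/21

Total count: 9 + 12 + 46 + 54 + 29 = 150.
Total exposure: 4 + 2 + 7 + 7 + 4 = 24 days.
Conjugate update: add total count to the shape and total exposure to the rate, giving Gamma(172, 42).
Predictive mean over a 5-day window = T·E[λ|data] = 5·172/42 = 430/21.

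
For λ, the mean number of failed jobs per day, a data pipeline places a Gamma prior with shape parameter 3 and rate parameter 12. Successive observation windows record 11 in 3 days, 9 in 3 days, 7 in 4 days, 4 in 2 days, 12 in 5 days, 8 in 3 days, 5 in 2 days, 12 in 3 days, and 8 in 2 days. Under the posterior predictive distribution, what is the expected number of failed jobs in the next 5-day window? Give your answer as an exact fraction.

395/39

Total count: 11 + 9 + 7 + 4 + 12 + 8 + 5 + 12 + 8 = 76.
Total exposure: 3 + 3 + 4 + 2 + 5 + 3 + 2 + 3 + 2 = 27 days.
Gamma(α, β) with Poisson data over total exposure Σt gives posterior Gamma(α+Σx, β+Σt) = Gamma(79, 39).
Predictive mean over a 5-day window = T·E[λ|data] = 5·79/39 = 395/39.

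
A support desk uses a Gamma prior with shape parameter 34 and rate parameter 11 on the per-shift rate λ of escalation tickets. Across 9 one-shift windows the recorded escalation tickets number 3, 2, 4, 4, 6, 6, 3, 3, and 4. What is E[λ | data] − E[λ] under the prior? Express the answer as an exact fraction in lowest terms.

79/220

Total count: 3 + 2 + 4 + 4 + 6 + 6 + 3 + 3 + 4 = 35.
Total exposure: 9 shifts.
Conjugate update: add total count to the shape and total exposure to the rate, giving Gamma(69, 20).
Posterior mean = 69/20 = 69/20; prior mean = 34/11 = 34/11. Difference = 69/20 − 34/11 = 79/220.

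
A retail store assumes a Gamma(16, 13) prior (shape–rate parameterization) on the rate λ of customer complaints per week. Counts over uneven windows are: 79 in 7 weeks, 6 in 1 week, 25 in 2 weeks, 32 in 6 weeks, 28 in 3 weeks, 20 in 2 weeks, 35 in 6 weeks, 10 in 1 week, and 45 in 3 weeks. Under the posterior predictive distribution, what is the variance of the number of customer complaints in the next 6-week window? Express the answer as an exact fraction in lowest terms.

5550/121

Total count: 79 + 6 + 25 + 32 + 28 + 20 + 35 + 10 + 45 = 280.
Total exposure: 7 + 1 + 2 + 6 + 3 + 2 + 6 + 1 + 3 = 31 weeks.
Posterior: α' = 16 + 280 = 296, β' = 13 + 31 = 44.
The posterior predictive for a window of length T is Negative Binomial with variance T·α'·(β'+T)/β'² = 6·296·50/1936 = 5550/121.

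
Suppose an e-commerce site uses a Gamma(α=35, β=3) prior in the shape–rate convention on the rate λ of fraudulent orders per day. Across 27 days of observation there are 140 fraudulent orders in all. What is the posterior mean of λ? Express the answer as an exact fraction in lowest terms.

35/6

Total count 140 over total exposure 27 days.
By Gamma–Poisson conjugacy, the posterior is Gamma(α + Σx, β + Σt) = Gamma(35 + 140, 3 + 27) = Gamma(175, 30).
Posterior mean = α'/β' = 175/30 = 35/6.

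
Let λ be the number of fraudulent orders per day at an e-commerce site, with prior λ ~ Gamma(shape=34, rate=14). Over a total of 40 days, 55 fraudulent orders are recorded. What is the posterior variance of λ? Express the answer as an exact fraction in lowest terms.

Total count 55 over total exposure 40 days.
The Gamma prior is conjugate for the Poisson rate, so λ | data ~ Gamma(34+55, 14+40) = Gamma(89, 54).
Posterior variance = α'/β'² = 89/2916.

89/2916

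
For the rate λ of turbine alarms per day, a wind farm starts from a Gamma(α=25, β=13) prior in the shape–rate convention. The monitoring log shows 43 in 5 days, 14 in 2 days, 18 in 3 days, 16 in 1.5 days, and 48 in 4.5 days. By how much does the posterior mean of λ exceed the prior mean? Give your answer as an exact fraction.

1407/377

Total count: 43 + 14 + 18 + 16 + 48 = 139.
Total exposure: 5 + 2 + 3 + 1.5 + 4.5 = 16 days.
Posterior: α' = 25 + 139 = 164, β' = 13 + 16 = 29.
Posterior mean = 164/29 = 164/29; prior mean = 25/13 = 25/13. Difference = 164/29 − 25/13 = 1407/377.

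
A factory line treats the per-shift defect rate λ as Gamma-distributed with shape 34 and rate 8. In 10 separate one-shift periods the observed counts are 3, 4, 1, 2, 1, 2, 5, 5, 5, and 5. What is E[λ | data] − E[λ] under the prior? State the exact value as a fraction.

Total count: 3 + 4 + 1 + 2 + 1 + 2 + 5 + 5 + 5 + 5 = 33.
Total exposure: 10 shifts.
By Gamma–Poisson conjugacy, the posterior is Gamma(α + Σx, β + Σt) = Gamma(34 + 33, 8 + 10) = Gamma(67, 18).
Posterior mean = 67/18 = 67/18; prior mean = 34/8 = 17/4. Difference = 67/18 − 17/4 = -19/36.

-19/36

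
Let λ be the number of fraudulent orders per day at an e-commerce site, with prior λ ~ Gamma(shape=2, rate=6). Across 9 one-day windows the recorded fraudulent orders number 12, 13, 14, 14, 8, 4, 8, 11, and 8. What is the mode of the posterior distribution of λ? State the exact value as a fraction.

31/5

Total count: 12 + 13 + 14 + 14 + 8 + 4 + 8 + 11 + 8 = 92.
Total exposure: 9 days.
Gamma(α, β) with Poisson data over total exposure Σt gives posterior Gamma(α+Σx, β+Σt) = Gamma(94, 15).
Posterior mode = (α'−1)/β' = 93/15 = 31/5.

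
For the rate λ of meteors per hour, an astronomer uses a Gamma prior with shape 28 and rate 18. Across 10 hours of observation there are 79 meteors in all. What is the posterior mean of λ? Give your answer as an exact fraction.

Total count 79 over total exposure 10 hours.
Conjugate update: add total count to the shape and total exposure to the rate, giving Gamma(107, 28).
Posterior mean = α'/β' = 107/28.

107/28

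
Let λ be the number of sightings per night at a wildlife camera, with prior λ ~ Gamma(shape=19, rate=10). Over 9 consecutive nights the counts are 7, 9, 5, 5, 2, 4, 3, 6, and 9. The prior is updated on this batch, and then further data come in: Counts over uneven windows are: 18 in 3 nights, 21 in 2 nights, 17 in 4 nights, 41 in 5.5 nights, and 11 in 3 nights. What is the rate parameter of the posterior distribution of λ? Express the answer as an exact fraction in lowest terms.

Total count: 7 + 9 + 5 + 5 + 2 + 4 + 3 + 6 + 9 = 50.
Total exposure: 9 nights.
After the first batch: Gamma(19 + 50, 10 + 9) = Gamma(69, 19).
Total count: 18 + 21 + 17 + 41 + 11 = 108.
Total exposure: 3 + 2 + 4 + 5.5 + 3 = 17.5 nights.
After the second batch: Gamma(69 + 108, 19 + 17.5) = Gamma(177, 73/2).

73/2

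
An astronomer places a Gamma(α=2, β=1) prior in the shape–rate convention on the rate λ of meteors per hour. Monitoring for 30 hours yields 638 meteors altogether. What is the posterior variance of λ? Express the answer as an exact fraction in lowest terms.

640/961

Total count 638 over total exposure 30 hours.
Conjugate update: add total count to the shape and total exposure to the rate, giving Gamma(640, 31).
Posterior variance = α'/β'² = 640/961.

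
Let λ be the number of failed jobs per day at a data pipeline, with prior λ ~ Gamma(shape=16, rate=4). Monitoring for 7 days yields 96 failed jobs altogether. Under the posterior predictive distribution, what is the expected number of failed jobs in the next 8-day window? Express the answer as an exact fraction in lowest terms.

896/11

Total count 96 over total exposure 7 days.
By Gamma–Poisson conjugacy, the posterior is Gamma(α + Σx, β + Σt) = Gamma(16 + 96, 4 + 7) = Gamma(112, 11).
Predictive mean over an 8-day window = T·E[λ|data] = 8·112/11 = 896/11.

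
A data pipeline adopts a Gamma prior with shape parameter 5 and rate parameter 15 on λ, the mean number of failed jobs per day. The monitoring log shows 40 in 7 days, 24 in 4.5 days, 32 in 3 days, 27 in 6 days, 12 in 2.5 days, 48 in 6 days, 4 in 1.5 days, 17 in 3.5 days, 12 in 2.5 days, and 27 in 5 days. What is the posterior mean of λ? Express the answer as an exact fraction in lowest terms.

496/113

Total count: 40 + 24 + 32 + 27 + 12 + 48 + 4 + 17 + 12 + 27 = 243.
Total exposure: 7 + 4.5 + 3 + 6 + 2.5 + 6 + 1.5 + 3.5 + 2.5 + 5 = 41.5 days.
By Gamma–Poisson conjugacy, the posterior is Gamma(α + Σx, β + Σt) = Gamma(5 + 243, 15 + 41.5) = Gamma(248, 113/2).
Posterior mean = α'/β' = 248/(113/2) = 496/113.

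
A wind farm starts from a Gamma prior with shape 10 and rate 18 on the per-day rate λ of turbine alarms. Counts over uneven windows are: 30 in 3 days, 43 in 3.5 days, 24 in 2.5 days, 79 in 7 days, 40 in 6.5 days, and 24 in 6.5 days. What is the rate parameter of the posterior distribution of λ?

47

Total count: 30 + 43 + 24 + 79 + 40 + 24 = 240.
Total exposure: 3 + 3.5 + 2.5 + 7 + 6.5 + 6.5 = 29 days.
Gamma(α, β) with Poisson data over total exposure Σt gives posterior Gamma(α+Σx, β+Σt) = Gamma(250, 47).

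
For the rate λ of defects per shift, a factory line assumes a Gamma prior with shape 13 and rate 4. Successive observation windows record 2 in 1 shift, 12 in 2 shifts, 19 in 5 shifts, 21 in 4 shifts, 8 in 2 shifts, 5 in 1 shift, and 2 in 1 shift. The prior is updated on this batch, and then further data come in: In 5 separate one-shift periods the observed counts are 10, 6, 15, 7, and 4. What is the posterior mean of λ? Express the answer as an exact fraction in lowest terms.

Total count: 2 + 12 + 19 + 21 + 8 + 5 + 2 = 69.
Total exposure: 1 + 2 + 5 + 4 + 2 + 1 + 1 = 16 shifts.
After the first batch: Gamma(13 + 69, 4 + 16) = Gamma(82, 20).
Total count: 10 + 6 + 15 + 7 + 4 = 42.
Total exposure: 5 shifts.
After the second batch: Gamma(82 + 42, 20 + 5) = Gamma(124, 25).
Posterior mean = α'/β' = 124/25.

124/25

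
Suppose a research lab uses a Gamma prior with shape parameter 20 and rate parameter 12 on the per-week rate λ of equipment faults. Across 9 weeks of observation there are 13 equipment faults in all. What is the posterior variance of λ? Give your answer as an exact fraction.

Total count 13 over total exposure 9 weeks.
Posterior: α' = 20 + 13 = 33, β' = 12 + 9 = 21.
Posterior variance = α'/β'² = 33/441 = 11/147.

11/147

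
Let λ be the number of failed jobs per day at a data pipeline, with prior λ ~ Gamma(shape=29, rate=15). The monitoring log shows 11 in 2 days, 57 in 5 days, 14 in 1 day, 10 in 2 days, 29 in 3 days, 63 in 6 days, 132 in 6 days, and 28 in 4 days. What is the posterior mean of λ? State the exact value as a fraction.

Total count: 11 + 57 + 14 + 10 + 29 + 63 + 132 + 28 = 344.
Total exposure: 2 + 5 + 1 + 2 + 3 + 6 + 6 + 4 = 29 days.
The Gamma prior is conjugate for the Poisson rate, so λ | data ~ Gamma(29+344, 15+29) = Gamma(373, 44).
Posterior mean = α'/β' = 373/44.

373/44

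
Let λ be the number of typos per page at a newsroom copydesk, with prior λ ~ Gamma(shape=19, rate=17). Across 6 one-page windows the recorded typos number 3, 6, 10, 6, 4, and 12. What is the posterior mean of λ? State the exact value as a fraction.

60/23

Total count: 3 + 6 + 10 + 6 + 4 + 12 = 41.
Total exposure: 6 pages.
Gamma(α, β) with Poisson data over total exposure Σt gives posterior Gamma(α+Σx, β+Σt) = Gamma(60, 23).
Posterior mean = α'/β' = 60/23.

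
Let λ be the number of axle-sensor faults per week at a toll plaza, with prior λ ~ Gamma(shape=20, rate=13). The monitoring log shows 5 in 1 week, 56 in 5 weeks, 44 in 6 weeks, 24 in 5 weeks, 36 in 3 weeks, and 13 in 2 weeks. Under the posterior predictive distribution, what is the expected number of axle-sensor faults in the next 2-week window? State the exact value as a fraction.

396/35

Total count: 5 + 56 + 44 + 24 + 36 + 13 = 178.
Total exposure: 1 + 5 + 6 + 5 + 3 + 2 = 22 weeks.
Posterior: α' = 20 + 178 = 198, β' = 13 + 22 = 35.
Predictive mean over a 2-week window = T·E[λ|data] = 2·198/35 = 396/35.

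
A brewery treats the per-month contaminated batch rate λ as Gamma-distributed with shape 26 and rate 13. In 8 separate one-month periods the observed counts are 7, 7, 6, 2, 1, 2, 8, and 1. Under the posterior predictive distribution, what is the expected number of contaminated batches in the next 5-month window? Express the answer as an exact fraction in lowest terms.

100/7

Total count: 7 + 7 + 6 + 2 + 1 + 2 + 8 + 1 = 34.
Total exposure: 8 months.
By Gamma–Poisson conjugacy, the posterior is Gamma(α + Σx, β + Σt) = Gamma(26 + 34, 13 + 8) = Gamma(60, 21).
Predictive mean over a 5-month window = T·E[λ|data] = 5·60/21 = 100/7.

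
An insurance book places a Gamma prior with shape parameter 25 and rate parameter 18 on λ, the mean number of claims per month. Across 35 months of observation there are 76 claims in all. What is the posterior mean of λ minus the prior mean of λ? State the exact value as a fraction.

493/954

Total count 76 over total exposure 35 months.
By Gamma–Poisson conjugacy, the posterior is Gamma(α + Σx, β + Σt) = Gamma(25 + 76, 18 + 35) = Gamma(101, 53).
Posterior mean = 101/53 = 101/53; prior mean = 25/18 = 25/18. Difference = 101/53 − 25/18 = 493/954.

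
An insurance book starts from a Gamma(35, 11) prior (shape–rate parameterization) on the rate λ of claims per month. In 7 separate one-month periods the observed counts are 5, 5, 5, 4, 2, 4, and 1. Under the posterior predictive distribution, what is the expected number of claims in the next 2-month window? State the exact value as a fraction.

Total count: 5 + 5 + 5 + 4 + 2 + 4 + 1 = 26.
Total exposure: 7 months.
The Gamma prior is conjugate for the Poisson rate, so λ | data ~ Gamma(35+26, 11+7) = Gamma(61, 18).
Predictive mean over a 2-month window = T·E[λ|data] = 2·61/18 = 61/9.

61/9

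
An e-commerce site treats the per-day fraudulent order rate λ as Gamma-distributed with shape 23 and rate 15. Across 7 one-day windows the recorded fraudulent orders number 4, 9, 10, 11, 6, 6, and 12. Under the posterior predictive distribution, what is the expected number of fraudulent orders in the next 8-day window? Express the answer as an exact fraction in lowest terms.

Total count: 4 + 9 + 10 + 11 + 6 + 6 + 12 = 58.
Total exposure: 7 days.
Posterior: α' = 23 + 58 = 81, β' = 15 + 7 = 22.
Predictive mean over an 8-day window = T·E[λ|data] = 8·81/22 = 324/11.

324/11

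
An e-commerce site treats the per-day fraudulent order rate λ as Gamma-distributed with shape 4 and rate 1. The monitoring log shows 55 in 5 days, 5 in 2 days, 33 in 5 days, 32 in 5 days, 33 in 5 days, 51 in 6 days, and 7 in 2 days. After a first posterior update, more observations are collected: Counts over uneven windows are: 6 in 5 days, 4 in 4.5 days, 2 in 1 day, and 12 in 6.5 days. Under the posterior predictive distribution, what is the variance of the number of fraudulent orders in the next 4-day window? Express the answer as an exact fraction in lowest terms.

793/36

Total count: 55 + 5 + 33 + 32 + 33 + 51 + 7 = 216.
Total exposure: 5 + 2 + 5 + 5 + 5 + 6 + 2 = 30 days.
After the first batch: Gamma(4 + 216, 1 + 30) = Gamma(220, 31).
Total count: 6 + 4 + 2 + 12 = 24.
Total exposure: 5 + 4.5 + 1 + 6.5 = 17 days.
After the second batch: Gamma(220 + 24, 31 + 17) = Gamma(244, 48).
The posterior predictive for a window of length T is Negative Binomial with variance T·α'·(β'+T)/β'² = 4·244·52/2304 = 793/36.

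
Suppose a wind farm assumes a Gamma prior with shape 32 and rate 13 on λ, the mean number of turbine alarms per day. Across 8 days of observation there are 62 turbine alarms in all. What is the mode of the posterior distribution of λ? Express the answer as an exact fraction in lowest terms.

31/7

Total count 62 over total exposure 8 days.
Gamma(α, β) with Poisson data over total exposure Σt gives posterior Gamma(α+Σx, β+Σt) = Gamma(94, 21).
Posterior mode = (α'−1)/β' = 93/21 = 31/7.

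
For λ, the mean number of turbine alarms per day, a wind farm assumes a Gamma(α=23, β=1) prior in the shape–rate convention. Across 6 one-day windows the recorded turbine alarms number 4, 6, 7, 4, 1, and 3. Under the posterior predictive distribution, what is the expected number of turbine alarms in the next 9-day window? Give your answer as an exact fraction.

Total count: 4 + 6 + 7 + 4 + 1 + 3 = 25.
Total exposure: 6 days.
Conjugate update: add total count to the shape and total exposure to the rate, giving Gamma(48, 7).
Predictive mean over a 9-day window = T·E[λ|data] = 9·48/7 = 432/7.

432/7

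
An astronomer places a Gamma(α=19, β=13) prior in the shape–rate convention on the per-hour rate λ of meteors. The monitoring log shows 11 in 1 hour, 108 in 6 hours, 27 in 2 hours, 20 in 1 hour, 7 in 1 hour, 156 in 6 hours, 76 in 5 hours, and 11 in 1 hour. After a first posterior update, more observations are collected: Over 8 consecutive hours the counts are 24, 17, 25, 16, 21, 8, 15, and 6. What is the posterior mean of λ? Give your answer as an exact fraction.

567/44

Total count: 11 + 108 + 27 + 20 + 7 + 156 + 76 + 11 = 416.
Total exposure: 1 + 6 + 2 + 1 + 1 + 6 + 5 + 1 = 23 hours.
After the first batch: Gamma(19 + 416, 13 + 23) = Gamma(435, 36).
Total count: 24 + 17 + 25 + 16 + 21 + 8 + 15 + 6 = 132.
Total exposure: 8 hours.
After the second batch: Gamma(435 + 132, 36 + 8) = Gamma(567, 44).
Posterior mean = α'/β' = 567/44.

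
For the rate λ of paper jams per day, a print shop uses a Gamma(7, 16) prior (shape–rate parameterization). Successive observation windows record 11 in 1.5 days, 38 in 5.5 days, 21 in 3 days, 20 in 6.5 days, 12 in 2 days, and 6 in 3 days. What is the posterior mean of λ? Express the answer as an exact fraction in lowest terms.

Total count: 11 + 38 + 21 + 20 + 12 + 6 = 108.
Total exposure: 1.5 + 5.5 + 3 + 6.5 + 2 + 3 = 21.5 days.
Conjugate update: add total count to the shape and total exposure to the rate, giving Gamma(115, 75/2).
Posterior mean = α'/β' = 115/(75/2) = 46/15.

46/15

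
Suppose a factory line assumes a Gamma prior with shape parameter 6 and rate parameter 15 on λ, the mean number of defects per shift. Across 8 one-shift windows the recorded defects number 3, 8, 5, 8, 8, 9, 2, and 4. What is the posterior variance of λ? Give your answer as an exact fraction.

Total count: 3 + 8 + 5 + 8 + 8 + 9 + 2 + 4 = 47.
Total exposure: 8 shifts.
The Gamma prior is conjugate for the Poisson rate, so λ | data ~ Gamma(6+47, 15+8) = Gamma(53, 23).
Posterior variance = α'/β'² = 53/529.

53/529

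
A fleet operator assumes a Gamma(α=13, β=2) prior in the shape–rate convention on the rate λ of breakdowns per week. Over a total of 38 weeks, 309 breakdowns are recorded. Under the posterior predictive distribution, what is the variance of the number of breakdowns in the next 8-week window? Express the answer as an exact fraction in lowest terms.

1932/25

Total count 309 over total exposure 38 weeks.
Posterior: α' = 13 + 309 = 322, β' = 2 + 38 = 40.
The posterior predictive for a window of length T is Negative Binomial with variance T·α'·(β'+T)/β'² = 8·322·48/1600 = 1932/25.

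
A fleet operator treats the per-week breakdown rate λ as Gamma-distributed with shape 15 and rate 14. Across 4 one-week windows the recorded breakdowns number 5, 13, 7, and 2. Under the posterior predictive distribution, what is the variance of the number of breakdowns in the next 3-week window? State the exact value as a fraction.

Total count: 5 + 13 + 7 + 2 = 27.
Total exposure: 4 weeks.
By Gamma–Poisson conjugacy, the posterior is Gamma(α + Σx, β + Σt) = Gamma(15 + 27, 14 + 4) = Gamma(42, 18).
The posterior predictive for a window of length T is Negative Binomial with variance T·α'·(β'+T)/β'² = 3·42·21/324 = 49/6.

49/6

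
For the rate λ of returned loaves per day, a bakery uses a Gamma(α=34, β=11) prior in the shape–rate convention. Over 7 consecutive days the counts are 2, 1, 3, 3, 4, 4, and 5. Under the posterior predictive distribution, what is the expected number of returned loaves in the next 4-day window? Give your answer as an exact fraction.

Total count: 2 + 1 + 3 + 3 + 4 + 4 + 5 = 22.
Total exposure: 7 days.
Conjugate update: add total count to the shape and total exposure to the rate, giving Gamma(56, 18).
Predictive mean over a 4-day window = T·E[λ|data] = 4·56/18 = 112/9.

112/9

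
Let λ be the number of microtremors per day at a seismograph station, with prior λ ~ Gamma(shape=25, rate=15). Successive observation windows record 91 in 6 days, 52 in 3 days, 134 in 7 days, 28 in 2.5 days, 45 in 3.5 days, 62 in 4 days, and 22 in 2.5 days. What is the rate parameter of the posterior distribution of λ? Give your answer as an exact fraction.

Total count: 91 + 52 + 134 + 28 + 45 + 62 + 22 = 434.
Total exposure: 6 + 3 + 7 + 2.5 + 3.5 + 4 + 2.5 = 28.5 days.
By Gamma–Poisson conjugacy, the posterior is Gamma(α + Σx, β + Σt) = Gamma(25 + 434, 15 + 28.5) = Gamma(459, 87/2).

87/2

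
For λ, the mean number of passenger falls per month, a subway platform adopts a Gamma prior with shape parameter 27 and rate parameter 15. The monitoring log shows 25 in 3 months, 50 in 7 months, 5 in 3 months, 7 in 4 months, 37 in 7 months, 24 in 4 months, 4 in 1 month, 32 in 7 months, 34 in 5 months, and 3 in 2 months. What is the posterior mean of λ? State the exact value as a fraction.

124/29

Total count: 25 + 50 + 5 + 7 + 37 + 24 + 4 + 32 + 34 + 3 = 221.
Total exposure: 3 + 7 + 3 + 4 + 7 + 4 + 1 + 7 + 5 + 2 = 43 months.
The Gamma prior is conjugate for the Poisson rate, so λ | data ~ Gamma(27+221, 15+43) = Gamma(248, 58).
Posterior mean = α'/β' = 248/58 = 124/29.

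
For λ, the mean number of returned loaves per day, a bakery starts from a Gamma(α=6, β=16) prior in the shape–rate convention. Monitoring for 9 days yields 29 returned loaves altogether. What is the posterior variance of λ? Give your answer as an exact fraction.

Total count 29 over total exposure 9 days.
The Gamma prior is conjugate for the Poisson rate, so λ | data ~ Gamma(6+29, 16+9) = Gamma(35, 25).
Posterior variance = α'/β'² = 35/625 = 7/125.

7/125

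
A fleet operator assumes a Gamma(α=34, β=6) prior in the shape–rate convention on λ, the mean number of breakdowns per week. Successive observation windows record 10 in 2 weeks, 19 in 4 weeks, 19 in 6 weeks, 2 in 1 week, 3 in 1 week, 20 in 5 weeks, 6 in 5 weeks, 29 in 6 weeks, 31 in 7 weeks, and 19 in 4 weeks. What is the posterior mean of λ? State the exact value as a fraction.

Total count: 10 + 19 + 19 + 2 + 3 + 20 + 6 + 29 + 31 + 19 = 158.
Total exposure: 2 + 4 + 6 + 1 + 1 + 5 + 5 + 6 + 7 + 4 = 41 weeks.
Gamma(α, β) with Poisson data over total exposure Σt gives posterior Gamma(α+Σx, β+Σt) = Gamma(192, 47).
Posterior mean = α'/β' = 192/47.

192/47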